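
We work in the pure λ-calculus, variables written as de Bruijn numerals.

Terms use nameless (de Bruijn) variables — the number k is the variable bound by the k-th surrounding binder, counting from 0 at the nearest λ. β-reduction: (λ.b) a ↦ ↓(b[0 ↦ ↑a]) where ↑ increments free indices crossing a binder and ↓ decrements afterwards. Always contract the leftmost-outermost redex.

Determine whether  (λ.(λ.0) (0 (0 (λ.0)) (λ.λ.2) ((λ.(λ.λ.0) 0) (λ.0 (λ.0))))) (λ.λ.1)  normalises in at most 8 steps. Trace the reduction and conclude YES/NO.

Answer: YES — reaches normal form λ.0 in 6 ≤ 8 steps

Reduction:
  start: (λ.(λ.0) (0 (0 (λ.0)) (λ.λ.2) ((λ.(λ.λ.0) 0) (λ.0 (λ.0))))) (λ.λ.1)
  [1] (λ.0) ((λ.λ.1) ((λ.λ.1) (λ.0)) (λ.λ.λ.λ.1) ((λ.(λ.λ.0) 0) (λ.0 (λ.0))))
  [2] (λ.λ.1) ((λ.λ.1) (λ.0)) (λ.λ.λ.λ.1) ((λ.(λ.λ.0) 0) (λ.0 (λ.0)))
  [3] (λ.(λ.λ.1) (λ.0)) (λ.λ.λ.λ.1) ((λ.(λ.λ.0) 0) (λ.0 (λ.0)))
  [4] (λ.λ.1) (λ.0) ((λ.(λ.λ.0) 0) (λ.0 (λ.0)))
  [5] (λ.λ.0) ((λ.(λ.λ.0) 0) (λ.0 (λ.0)))
  [6] λ.0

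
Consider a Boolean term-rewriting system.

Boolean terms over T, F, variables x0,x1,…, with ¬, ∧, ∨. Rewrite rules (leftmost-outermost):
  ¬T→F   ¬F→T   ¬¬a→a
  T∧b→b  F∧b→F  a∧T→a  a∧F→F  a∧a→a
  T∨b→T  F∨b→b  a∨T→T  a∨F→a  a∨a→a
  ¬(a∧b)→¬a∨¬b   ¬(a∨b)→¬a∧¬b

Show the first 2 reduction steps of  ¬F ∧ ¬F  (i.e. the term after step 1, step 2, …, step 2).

  start: ¬F ∧ ¬F
  [1] ¬F
  [2] T

Answer: after 2 steps: T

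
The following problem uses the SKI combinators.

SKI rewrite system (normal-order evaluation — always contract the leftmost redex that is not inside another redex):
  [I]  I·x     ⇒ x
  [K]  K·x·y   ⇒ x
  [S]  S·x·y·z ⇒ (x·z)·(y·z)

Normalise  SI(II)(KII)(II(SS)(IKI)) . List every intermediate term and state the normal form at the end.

Answer: normal form = SS(KI)  (in 11 steps)

Working:
  start: SI(II)(KII)(II(SS)(IKI))
  step 1: I(KII)(II(KII))(II(SS)(IKI))
  step 2: KII(II(KII))(II(SS)(IKI))
  step 3: I(II(KII))(II(SS)(IKI))
  step 4: II(KII)(II(SS)(IKI))
  step 5: I(KII)(II(SS)(IKI))
  step 6: KII(II(SS)(IKI))
  step 7: I(II(SS)(IKI))
  step 8: II(SS)(IKI)
  step 9: I(SS)(IKI)
  step 10: SS(IKI)
  step 11: SS(KI)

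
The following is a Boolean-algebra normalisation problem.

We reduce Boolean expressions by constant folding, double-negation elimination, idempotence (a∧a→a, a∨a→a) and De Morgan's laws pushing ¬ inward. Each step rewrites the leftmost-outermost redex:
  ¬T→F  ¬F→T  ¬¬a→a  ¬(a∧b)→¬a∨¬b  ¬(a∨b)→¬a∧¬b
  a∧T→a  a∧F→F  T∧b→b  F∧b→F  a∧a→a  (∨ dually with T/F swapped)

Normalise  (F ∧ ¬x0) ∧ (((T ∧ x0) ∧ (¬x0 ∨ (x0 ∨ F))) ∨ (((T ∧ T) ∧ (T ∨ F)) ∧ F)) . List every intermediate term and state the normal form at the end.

  start: (F ∧ ¬x0) ∧ (((T ∧ x0) ∧ (¬x0 ∨ (x0 ∨ F))) ∨ (((T ∧ T) ∧ (T ∨ F)) ∧ F))
  →1  F ∧ (((T ∧ x0) ∧ (¬x0 ∨ (x0 ∨ F))) ∨ (((T ∧ T) ∧ (T ∨ F)) ∧ F))
  →2  F

Answer: normal form = F  (in 2 steps)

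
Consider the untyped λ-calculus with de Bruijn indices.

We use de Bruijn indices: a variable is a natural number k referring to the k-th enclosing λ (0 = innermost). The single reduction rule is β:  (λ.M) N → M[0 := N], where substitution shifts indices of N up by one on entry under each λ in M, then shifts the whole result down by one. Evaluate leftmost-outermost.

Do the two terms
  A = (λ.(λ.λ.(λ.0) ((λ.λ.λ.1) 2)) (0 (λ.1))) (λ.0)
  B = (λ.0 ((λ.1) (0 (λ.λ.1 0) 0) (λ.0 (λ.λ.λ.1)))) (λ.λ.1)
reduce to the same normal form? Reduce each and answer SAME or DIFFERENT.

Answer: DIFFERENT — A ⇓ λ.λ.λ.1, B ⇓ λ.λ.λ.0 (λ.λ.λ.1)

Working:
Term A:
  start: (λ.(λ.λ.(λ.0) ((λ.λ.λ.1) 2)) (0 (λ.1))) (λ.0)
  step 1: (λ.λ.(λ.0) ((λ.λ.λ.1) (λ.0))) ((λ.0) (λ.λ.0))
  step 2: λ.(λ.0) ((λ.λ.λ.1) (λ.0))
  step 3: λ.(λ.λ.λ.1) (λ.0)
  step 4: λ.λ.λ.1

Term B:
  start: (λ.0 ((λ.1) (0 (λ.λ.1 0) 0) (λ.0 (λ.λ.λ.1)))) (λ.λ.1)
  step 1: (λ.λ.1) ((λ.λ.λ.1) ((λ.λ.1) (λ.λ.1 0) (λ.λ.1)) (λ.0 (λ.λ.λ.1)))
  step 2: λ.(λ.λ.λ.1) ((λ.λ.1) (λ.λ.1 0) (λ.λ.1)) (λ.0 (λ.λ.λ.1))
  step 3: λ.(λ.λ.1) (λ.0 (λ.λ.λ.1))
  step 4: λ.λ.λ.0 (λ.λ.λ.1)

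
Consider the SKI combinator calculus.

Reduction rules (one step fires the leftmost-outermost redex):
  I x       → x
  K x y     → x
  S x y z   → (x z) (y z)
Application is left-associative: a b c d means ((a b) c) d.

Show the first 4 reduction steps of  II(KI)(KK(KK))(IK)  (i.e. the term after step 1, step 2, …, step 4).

  start: II(KI)(KK(KK))(IK)
  →1  I(KI)(KK(KK))(IK)
  →2  KI(KK(KK))(IK)
  →3  I(IK)
  →4  IK

Answer: after 4 steps: IK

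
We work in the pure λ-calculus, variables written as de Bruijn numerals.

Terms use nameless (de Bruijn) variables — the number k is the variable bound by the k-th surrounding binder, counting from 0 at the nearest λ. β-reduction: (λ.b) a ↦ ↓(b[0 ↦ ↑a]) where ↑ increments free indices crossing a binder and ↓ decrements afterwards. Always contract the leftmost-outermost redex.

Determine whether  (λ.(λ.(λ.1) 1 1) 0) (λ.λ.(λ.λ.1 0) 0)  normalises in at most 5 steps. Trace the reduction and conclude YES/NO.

Answer: YES — reaches normal form λ.λ.1 0 in 5 ≤ 5 steps

Derivation:
  start: (λ.(λ.(λ.1) 1 1) 0) (λ.λ.(λ.λ.1 0) 0)
  step 1: (λ.(λ.1) (λ.λ.(λ.λ.1 0) 0) (λ.λ.(λ.λ.1 0) 0)) (λ.λ.(λ.λ.1 0) 0)
  step 2: (λ.λ.λ.(λ.λ.1 0) 0) (λ.λ.(λ.λ.1 0) 0) (λ.λ.(λ.λ.1 0) 0)
  step 3: (λ.λ.(λ.λ.1 0) 0) (λ.λ.(λ.λ.1 0) 0)
  step 4: λ.(λ.λ.1 0) 0
  step 5: λ.λ.1 0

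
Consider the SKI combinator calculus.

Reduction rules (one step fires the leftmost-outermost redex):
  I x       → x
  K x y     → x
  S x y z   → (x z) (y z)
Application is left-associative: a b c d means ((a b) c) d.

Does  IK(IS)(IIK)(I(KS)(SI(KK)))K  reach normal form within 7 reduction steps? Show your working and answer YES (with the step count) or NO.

Answer: YES — reaches normal form SSK in 5 ≤ 7 steps

Working:
  start: IK(IS)(IIK)(I(KS)(SI(KK)))K
  →1  K(IS)(IIK)(I(KS)(SI(KK)))K
  →2  IS(I(KS)(SI(KK)))K
  →3  S(I(KS)(SI(KK)))K
  →4  S(KS(SI(KK)))K
  →5  SSK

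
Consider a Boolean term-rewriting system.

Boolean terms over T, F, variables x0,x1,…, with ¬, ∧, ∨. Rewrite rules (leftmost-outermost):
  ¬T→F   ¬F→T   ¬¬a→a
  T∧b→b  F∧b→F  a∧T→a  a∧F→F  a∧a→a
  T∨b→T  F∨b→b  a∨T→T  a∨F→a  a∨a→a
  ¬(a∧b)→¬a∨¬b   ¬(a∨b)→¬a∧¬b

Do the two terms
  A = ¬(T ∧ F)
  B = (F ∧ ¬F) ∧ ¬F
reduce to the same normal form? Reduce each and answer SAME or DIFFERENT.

Answer: DIFFERENT — A ⇓ T, B ⇓ F

Reduction:
Term A:
  start: ¬(T ∧ F)
  [1] ¬T ∨ ¬F
  [2] F ∨ ¬F
  [3] ¬F
  [4] T

Term B:
  start: (F ∧ ¬F) ∧ ¬F
  [1] F ∧ ¬F
  [2] F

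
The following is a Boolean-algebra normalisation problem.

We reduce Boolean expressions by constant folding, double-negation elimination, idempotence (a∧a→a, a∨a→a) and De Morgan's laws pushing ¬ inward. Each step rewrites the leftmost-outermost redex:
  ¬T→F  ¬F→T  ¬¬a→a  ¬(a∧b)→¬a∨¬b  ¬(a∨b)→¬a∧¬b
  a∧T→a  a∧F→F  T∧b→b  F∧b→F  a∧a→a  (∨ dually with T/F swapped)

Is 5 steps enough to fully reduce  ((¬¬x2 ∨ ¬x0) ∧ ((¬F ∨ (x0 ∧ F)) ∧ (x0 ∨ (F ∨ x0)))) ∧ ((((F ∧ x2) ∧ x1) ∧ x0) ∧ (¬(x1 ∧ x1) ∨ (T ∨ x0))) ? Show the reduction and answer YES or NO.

  start: ((¬¬x2 ∨ ¬x0) ∧ ((¬F ∨ (x0 ∧ F)) ∧ (x0 ∨ (F ∨ x0)))) ∧ ((((F ∧ x2) ∧ x1) ∧ x0) ∧ (¬(x1 ∧ x1) ∨ (T ∨ x0)))
  [1] ((x2 ∨ ¬x0) ∧ ((¬F ∨ (x0 ∧ F)) ∧ (x0 ∨ (F ∨ x0)))) ∧ ((((F ∧ x2) ∧ x1) ∧ x0) ∧ (¬(x1 ∧ x1) ∨ (T ∨ x0)))
  [2] ((x2 ∨ ¬x0) ∧ ((T ∨ (x0 ∧ F)) ∧ (x0 ∨ (F ∨ x0)))) ∧ ((((F ∧ x2) ∧ x1) ∧ x0) ∧ (¬(x1 ∧ x1) ∨ (T ∨ x0)))
  [3] ((x2 ∨ ¬x0) ∧ (T ∧ (x0 ∨ (F ∨ x0)))) ∧ ((((F ∧ x2) ∧ x1) ∧ x0) ∧ (¬(x1 ∧ x1) ∨ (T ∨ x0)))
  [4] ((x2 ∨ ¬x0) ∧ (x0 ∨ (F ∨ x0))) ∧ ((((F ∧ x2) ∧ x1) ∧ x0) ∧ (¬(x1 ∧ x1) ∨ (T ∨ x0)))
  [5] ((x2 ∨ ¬x0) ∧ (x0 ∨ x0)) ∧ ((((F ∧ x2) ∧ x1) ∧ x0) ∧ (¬(x1 ∧ x1) ∨ (T ∨ x0)))

Answer: NO — after 5 steps the term is ((x2 ∨ ¬x0) ∧ (x0 ∨ x0)) ∧ ((((F ∧ x2) ∧ x1) ∧ x0) ∧ (¬(x1 ∧ x1) ∨ (T ∨ x0))), not yet normal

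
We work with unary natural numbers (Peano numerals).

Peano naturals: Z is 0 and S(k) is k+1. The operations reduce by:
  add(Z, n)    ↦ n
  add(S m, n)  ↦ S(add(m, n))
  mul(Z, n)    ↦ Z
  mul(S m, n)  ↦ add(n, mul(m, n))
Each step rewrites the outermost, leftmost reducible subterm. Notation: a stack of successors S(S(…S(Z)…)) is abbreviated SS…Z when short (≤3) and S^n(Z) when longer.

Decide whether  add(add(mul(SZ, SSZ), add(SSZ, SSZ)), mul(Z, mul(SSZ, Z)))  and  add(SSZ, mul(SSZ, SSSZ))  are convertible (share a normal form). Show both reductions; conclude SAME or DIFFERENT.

Answer: DIFFERENT — A ⇓ S^6(Z), B ⇓ S^8(Z)

Derivation:
Term A:
  start: add(add(mul(SZ, SSZ), add(SSZ, SSZ)), mul(Z, mul(SSZ, Z)))
  [1] add(add(add(SSZ, mul(Z, SSZ)), add(SSZ, SSZ)), mul(Z, mul(SSZ, Z)))
  [2] add(add(S(add(SZ, mul(Z, SSZ))), add(SSZ, SSZ)), mul(Z, mul(SSZ, Z)))
  [3] add(S(add(add(SZ, mul(Z, SSZ)), add(SSZ, SSZ))), mul(Z, mul(SSZ, Z)))
  [4] S(add(add(add(SZ, mul(Z, SSZ)), add(SSZ, SSZ)), mul(Z, mul(SSZ, Z))))
  [5] S(add(add(S(add(Z, mul(Z, SSZ))), add(SSZ, SSZ)), mul(Z, mul(SSZ, Z))))
  [6] S(add(S(add(add(Z, mul(Z, SSZ)), add(SSZ, SSZ))), mul(Z, mul(SSZ, Z))))
  [7] S(S(add(add(add(Z, mul(Z, SSZ)), add(SSZ, SSZ)), mul(Z, mul(SSZ, Z)))))
  [8] S(S(add(add(mul(Z, SSZ), add(SSZ, SSZ)), mul(Z, mul(SSZ, Z)))))
  [9] S(S(add(add(Z, add(SSZ, SSZ)), mul(Z, mul(SSZ, Z)))))
  [10] S(S(add(add(SSZ, SSZ), mul(Z, mul(SSZ, Z)))))
  [11] S(S(add(S(add(SZ, SSZ)), mul(Z, mul(SSZ, Z)))))
  [12] S(S(S(add(add(SZ, SSZ), mul(Z, mul(SSZ, Z))))))
  [13] S(S(S(add(S(add(Z, SSZ)), mul(Z, mul(SSZ, Z))))))
  [14] S(S(S(S(add(add(Z, SSZ), mul(Z, mul(SSZ, Z)))))))
  [15] S(S(S(S(add(SSZ, mul(Z, mul(SSZ, Z)))))))
  [16] S(S(S(S(S(add(SZ, mul(Z, mul(SSZ, Z))))))))
  [17] S(S(S(S(S(S(add(Z, mul(Z, mul(SSZ, Z)))))))))
  [18] S(S(S(S(S(S(mul(Z, mul(SSZ, Z))))))))
  [19] S^6(Z)

Term B:
  start: add(SSZ, mul(SSZ, SSSZ))
  [1] S(add(SZ, mul(SSZ, SSSZ)))
  [2] S(S(add(Z, mul(SSZ, SSSZ))))
  [3] S(S(mul(SSZ, SSSZ)))
  [4] S(S(add(SSSZ, mul(SZ, SSSZ))))
  [5] S(S(S(add(SSZ, mul(SZ, SSSZ)))))
  [6] S(S(S(S(add(SZ, mul(SZ, SSSZ))))))
  [7] S(S(S(S(S(add(Z, mul(SZ, SSSZ)))))))
  [8] S(S(S(S(S(mul(SZ, SSSZ))))))
  [9] S(S(S(S(S(add(SSSZ, mul(Z, SSSZ)))))))
  [10] S(S(S(S(S(S(add(SSZ, mul(Z, SSSZ))))))))
  [11] S(S(S(S(S(S(S(add(SZ, mul(Z, SSSZ)))))))))
  [12] S(S(S(S(S(S(S(S(add(Z, mul(Z, SSSZ))))))))))
  [13] S(S(S(S(S(S(S(S(mul(Z, SSSZ)))))))))
  [14] S^8(Z)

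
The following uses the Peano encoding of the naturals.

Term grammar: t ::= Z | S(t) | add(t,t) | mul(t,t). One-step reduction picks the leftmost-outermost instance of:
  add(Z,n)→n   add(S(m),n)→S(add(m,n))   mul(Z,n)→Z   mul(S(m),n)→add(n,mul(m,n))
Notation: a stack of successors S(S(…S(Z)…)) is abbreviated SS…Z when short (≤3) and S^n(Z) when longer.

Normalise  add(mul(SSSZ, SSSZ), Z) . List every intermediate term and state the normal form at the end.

Answer: normal form = S^9(Z)  (in 26 steps)

Reduction:
  start: add(mul(SSSZ, SSSZ), Z)
  →1  add(add(SSSZ, mul(SSZ, SSSZ)), Z)
  →2  add(S(add(SSZ, mul(SSZ, SSSZ))), Z)
  →3  S(add(add(SSZ, mul(SSZ, SSSZ)), Z))
  →4  S(add(S(add(SZ, mul(SSZ, SSSZ))), Z))
  →5  S(S(add(add(SZ, mul(SSZ, SSSZ)), Z)))
  →6  S(S(add(S(add(Z, mul(SSZ, SSSZ))), Z)))
  →7  S(S(S(add(add(Z, mul(SSZ, SSSZ)), Z))))
  →8  S(S(S(add(mul(SSZ, SSSZ), Z))))
  →9  S(S(S(add(add(SSSZ, mul(SZ, SSSZ)), Z))))
  →10  S(S(S(add(S(add(SSZ, mul(SZ, SSSZ))), Z))))
  →11  S(S(S(S(add(add(SSZ, mul(SZ, SSSZ)), Z)))))
  →12  S(S(S(S(add(S(add(SZ, mul(SZ, SSSZ))), Z)))))
  →13  S(S(S(S(S(add(add(SZ, mul(SZ, SSSZ)), Z))))))
  →14  S(S(S(S(S(add(S(add(Z, mul(SZ, SSSZ))), Z))))))
  →15  S(S(S(S(S(S(add(add(Z, mul(SZ, SSSZ)), Z)))))))
  →16  S(S(S(S(S(S(add(mul(SZ, SSSZ), Z)))))))
  →17  S(S(S(S(S(S(add(add(SSSZ, mul(Z, SSSZ)), Z)))))))
  →18  S(S(S(S(S(S(add(S(add(SSZ, mul(Z, SSSZ))), Z)))))))
  →19  S(S(S(S(S(S(S(add(add(SSZ, mul(Z, SSSZ)), Z))))))))
  →20  S(S(S(S(S(S(S(add(S(add(SZ, mul(Z, SSSZ))), Z))))))))
  →21  S(S(S(S(S(S(S(S(add(add(SZ, mul(Z, SSSZ)), Z)))))))))
  →22  S(S(S(S(S(S(S(S(add(S(add(Z, mul(Z, SSSZ))), Z)))))))))
  →23  S(S(S(S(S(S(S(S(S(add(add(Z, mul(Z, SSSZ)), Z))))))))))
  →24  S(S(S(S(S(S(S(S(S(add(mul(Z, SSSZ), Z))))))))))
  →25  S(S(S(S(S(S(S(S(S(add(Z, Z))))))))))
  →26  S^9(Z)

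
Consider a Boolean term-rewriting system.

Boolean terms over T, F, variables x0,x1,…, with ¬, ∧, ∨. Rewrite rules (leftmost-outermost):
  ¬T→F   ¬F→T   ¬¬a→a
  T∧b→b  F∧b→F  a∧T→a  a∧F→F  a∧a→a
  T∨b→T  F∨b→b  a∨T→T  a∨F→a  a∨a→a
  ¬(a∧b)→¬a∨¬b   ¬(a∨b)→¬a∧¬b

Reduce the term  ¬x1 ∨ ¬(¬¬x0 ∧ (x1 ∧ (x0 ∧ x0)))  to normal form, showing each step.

Answer: normal form = ¬x1 ∨ (¬x0 ∨ (¬x1 ∨ ¬x0))  (in 5 steps)

Derivation:
  start: ¬x1 ∨ ¬(¬¬x0 ∧ (x1 ∧ (x0 ∧ x0)))
  →1  ¬x1 ∨ (¬¬¬x0 ∨ ¬(x1 ∧ (x0 ∧ x0)))
  →2  ¬x1 ∨ (¬x0 ∨ ¬(x1 ∧ (x0 ∧ x0)))
  →3  ¬x1 ∨ (¬x0 ∨ (¬x1 ∨ ¬(x0 ∧ x0)))
  →4  ¬x1 ∨ (¬x0 ∨ (¬x1 ∨ (¬x0 ∨ ¬x0)))
  →5  ¬x1 ∨ (¬x0 ∨ (¬x1 ∨ ¬x0))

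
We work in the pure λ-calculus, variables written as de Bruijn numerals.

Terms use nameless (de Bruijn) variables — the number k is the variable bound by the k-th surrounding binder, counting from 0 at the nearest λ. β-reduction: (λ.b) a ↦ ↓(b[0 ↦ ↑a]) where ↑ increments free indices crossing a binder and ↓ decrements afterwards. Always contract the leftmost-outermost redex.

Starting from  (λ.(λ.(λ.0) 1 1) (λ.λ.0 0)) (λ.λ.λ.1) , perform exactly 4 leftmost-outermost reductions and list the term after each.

Answer: after 4 steps: λ.λ.1

Working:
  start: (λ.(λ.(λ.0) 1 1) (λ.λ.0 0)) (λ.λ.λ.1)
  step 1: (λ.(λ.0) (λ.λ.λ.1) (λ.λ.λ.1)) (λ.λ.0 0)
  step 2: (λ.0) (λ.λ.λ.1) (λ.λ.λ.1)
  step 3: (λ.λ.λ.1) (λ.λ.λ.1)
  step 4: λ.λ.1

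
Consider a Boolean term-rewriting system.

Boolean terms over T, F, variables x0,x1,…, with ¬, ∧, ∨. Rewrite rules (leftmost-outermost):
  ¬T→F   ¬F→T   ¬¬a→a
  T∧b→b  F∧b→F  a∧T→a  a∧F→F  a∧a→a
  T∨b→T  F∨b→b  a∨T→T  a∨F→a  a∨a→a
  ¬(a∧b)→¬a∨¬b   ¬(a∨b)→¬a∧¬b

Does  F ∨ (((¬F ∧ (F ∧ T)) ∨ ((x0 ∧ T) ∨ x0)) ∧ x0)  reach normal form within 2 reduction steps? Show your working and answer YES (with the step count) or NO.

Answer: NO — after 2 steps the term is ((T ∧ (F ∧ T)) ∨ ((x0 ∧ T) ∨ x0)) ∧ x0, not yet normal

Reduction:
  start: F ∨ (((¬F ∧ (F ∧ T)) ∨ ((x0 ∧ T) ∨ x0)) ∧ x0)
  step 1: ((¬F ∧ (F ∧ T)) ∨ ((x0 ∧ T) ∨ x0)) ∧ x0
  step 2: ((T ∧ (F ∧ T)) ∨ ((x0 ∧ T) ∨ x0)) ∧ x0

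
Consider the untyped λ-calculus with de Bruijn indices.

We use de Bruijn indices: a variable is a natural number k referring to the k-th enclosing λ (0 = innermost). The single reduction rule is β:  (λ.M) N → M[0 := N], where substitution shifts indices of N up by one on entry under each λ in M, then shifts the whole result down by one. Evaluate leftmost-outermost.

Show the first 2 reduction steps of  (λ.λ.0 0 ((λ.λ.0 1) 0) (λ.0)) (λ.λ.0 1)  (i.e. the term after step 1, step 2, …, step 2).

Answer: after 2 steps: λ.0 0 (λ.0 1) (λ.0)

Reduction:
  start: (λ.λ.0 0 ((λ.λ.0 1) 0) (λ.0)) (λ.λ.0 1)
  →1  λ.0 0 ((λ.λ.0 1) 0) (λ.0)
  →2  λ.0 0 (λ.0 1) (λ.0)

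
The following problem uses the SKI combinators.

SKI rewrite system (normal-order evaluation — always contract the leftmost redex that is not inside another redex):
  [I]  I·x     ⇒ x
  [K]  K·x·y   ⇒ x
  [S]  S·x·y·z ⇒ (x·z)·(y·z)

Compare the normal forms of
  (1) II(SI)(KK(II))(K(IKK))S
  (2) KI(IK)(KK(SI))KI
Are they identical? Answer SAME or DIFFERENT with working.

Term A:
  start: II(SI)(KK(II))(K(IKK))S
  [1] I(SI)(KK(II))(K(IKK))S
  [2] SI(KK(II))(K(IKK))S
  [3] I(K(IKK))(KK(II)(K(IKK)))S
  [4] K(IKK)(KK(II)(K(IKK)))S
  [5] IKKS
  [6] KKS
  [7] K

Term B:
  start: KI(IK)(KK(SI))KI
  [1] I(KK(SI))KI
  [2] KK(SI)KI
  [3] KKI
  [4] K

Answer: SAME — A ⇓ K, B ⇓ K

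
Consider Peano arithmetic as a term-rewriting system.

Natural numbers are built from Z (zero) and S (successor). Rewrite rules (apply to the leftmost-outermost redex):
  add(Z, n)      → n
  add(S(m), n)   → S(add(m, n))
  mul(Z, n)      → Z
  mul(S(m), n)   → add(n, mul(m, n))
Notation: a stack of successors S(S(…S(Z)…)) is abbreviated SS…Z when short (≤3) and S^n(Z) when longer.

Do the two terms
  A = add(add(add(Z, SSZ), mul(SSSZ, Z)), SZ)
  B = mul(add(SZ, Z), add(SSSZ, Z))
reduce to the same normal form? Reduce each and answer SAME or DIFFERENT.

Answer: SAME — A ⇓ SSSZ, B ⇓ SSSZ

Derivation:
Term A:
  start: add(add(add(Z, SSZ), mul(SSSZ, Z)), SZ)
  step 1: add(add(SSZ, mul(SSSZ, Z)), SZ)
  step 2: add(S(add(SZ, mul(SSSZ, Z))), SZ)
  step 3: S(add(add(SZ, mul(SSSZ, Z)), SZ))
  step 4: S(add(S(add(Z, mul(SSSZ, Z))), SZ))
  step 5: S(S(add(add(Z, mul(SSSZ, Z)), SZ)))
  step 6: S(S(add(mul(SSSZ, Z), SZ)))
  step 7: S(S(add(add(Z, mul(SSZ, Z)), SZ)))
  step 8: S(S(add(mul(SSZ, Z), SZ)))
  step 9: S(S(add(add(Z, mul(SZ, Z)), SZ)))
  step 10: S(S(add(mul(SZ, Z), SZ)))
  step 11: S(S(add(add(Z, mul(Z, Z)), SZ)))
  step 12: S(S(add(mul(Z, Z), SZ)))
  step 13: S(S(add(Z, SZ)))
  step 14: SSSZ

Term B:
  start: mul(add(SZ, Z), add(SSSZ, Z))
  step 1: mul(S(add(Z, Z)), add(SSSZ, Z))
  step 2: add(add(SSSZ, Z), mul(add(Z, Z), add(SSSZ, Z)))
  step 3: add(S(add(SSZ, Z)), mul(add(Z, Z), add(SSSZ, Z)))
  step 4: S(add(add(SSZ, Z), mul(add(Z, Z), add(SSSZ, Z))))
  step 5: S(add(S(add(SZ, Z)), mul(add(Z, Z), add(SSSZ, Z))))
  step 6: S(S(add(add(SZ, Z), mul(add(Z, Z), add(SSSZ, Z)))))
  step 7: S(S(add(S(add(Z, Z)), mul(add(Z, Z), add(SSSZ, Z)))))
  step 8: S(S(S(add(add(Z, Z), mul(add(Z, Z), add(SSSZ, Z))))))
  step 9: S(S(S(add(Z, mul(add(Z, Z), add(SSSZ, Z))))))
  step 10: S(S(S(mul(add(Z, Z), add(SSSZ, Z)))))
  step 11: S(S(S(mul(Z, add(SSSZ, Z)))))
  step 12: SSSZ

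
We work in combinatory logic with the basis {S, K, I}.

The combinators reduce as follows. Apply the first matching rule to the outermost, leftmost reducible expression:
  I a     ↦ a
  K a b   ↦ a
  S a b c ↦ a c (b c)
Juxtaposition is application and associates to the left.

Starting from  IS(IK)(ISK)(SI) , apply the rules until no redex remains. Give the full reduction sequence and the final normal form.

  start: IS(IK)(ISK)(SI)
  [1] S(IK)(ISK)(SI)
  [2] IK(SI)(ISK(SI))
  [3] K(SI)(ISK(SI))
  [4] SI

Answer: normal form = SI  (in 4 steps)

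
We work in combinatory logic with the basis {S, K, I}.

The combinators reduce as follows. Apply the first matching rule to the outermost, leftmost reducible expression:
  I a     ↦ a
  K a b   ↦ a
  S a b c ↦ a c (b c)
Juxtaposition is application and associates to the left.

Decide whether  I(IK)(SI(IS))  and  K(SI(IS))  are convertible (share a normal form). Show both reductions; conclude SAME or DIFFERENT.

Answer: SAME — A ⇓ K(SIS), B ⇓ K(SIS)

Reduction:
Term A:
  start: I(IK)(SI(IS))
  step 1: IK(SI(IS))
  step 2: K(SI(IS))
  step 3: K(SIS)

Term B:
  start: K(SI(IS))
  step 1: K(SIS)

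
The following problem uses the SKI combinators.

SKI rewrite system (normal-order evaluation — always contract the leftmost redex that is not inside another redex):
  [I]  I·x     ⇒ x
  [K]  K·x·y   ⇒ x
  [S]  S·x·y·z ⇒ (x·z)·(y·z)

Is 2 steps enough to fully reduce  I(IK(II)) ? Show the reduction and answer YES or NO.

  start: I(IK(II))
  [1] IK(II)
  [2] K(II)

Answer: NO — after 2 steps the term is K(II), not yet normal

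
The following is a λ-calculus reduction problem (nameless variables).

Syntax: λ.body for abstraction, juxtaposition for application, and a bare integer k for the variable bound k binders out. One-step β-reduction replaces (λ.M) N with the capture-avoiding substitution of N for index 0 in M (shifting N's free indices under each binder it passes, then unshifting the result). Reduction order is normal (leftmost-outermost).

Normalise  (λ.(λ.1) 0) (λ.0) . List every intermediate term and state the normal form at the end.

  start: (λ.(λ.1) 0) (λ.0)
  [1] (λ.λ.0) (λ.0)
  [2] λ.0

Answer: normal form = λ.0  (in 2 steps)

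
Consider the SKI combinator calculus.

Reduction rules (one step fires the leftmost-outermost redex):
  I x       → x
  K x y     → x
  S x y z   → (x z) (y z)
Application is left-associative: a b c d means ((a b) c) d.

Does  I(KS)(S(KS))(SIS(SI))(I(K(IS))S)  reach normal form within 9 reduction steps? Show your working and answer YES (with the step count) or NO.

Answer: YES — reaches normal form S(SI(S(SI)))S in 7 ≤ 9 steps

Reduction:
  start: I(KS)(S(KS))(SIS(SI))(I(K(IS))S)
  [1] KS(S(KS))(SIS(SI))(I(K(IS))S)
  [2] S(SIS(SI))(I(K(IS))S)
  [3] S(I(SI)(S(SI)))(I(K(IS))S)
  [4] S(SI(S(SI)))(I(K(IS))S)
  [5] S(SI(S(SI)))(K(IS)S)
  [6] S(SI(S(SI)))(IS)
  [7] S(SI(S(SI)))S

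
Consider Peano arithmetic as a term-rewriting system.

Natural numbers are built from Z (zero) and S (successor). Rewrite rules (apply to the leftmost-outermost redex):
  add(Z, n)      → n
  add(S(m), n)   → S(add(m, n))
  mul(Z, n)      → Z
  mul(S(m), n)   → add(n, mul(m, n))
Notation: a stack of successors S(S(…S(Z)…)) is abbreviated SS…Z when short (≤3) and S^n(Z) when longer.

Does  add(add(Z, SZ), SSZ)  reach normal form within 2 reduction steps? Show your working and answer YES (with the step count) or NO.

Answer: NO — after 2 steps the term is S(add(Z, SSZ)), not yet normal

Derivation:
  start: add(add(Z, SZ), SSZ)
  [1] add(SZ, SSZ)
  [2] S(add(Z, SSZ))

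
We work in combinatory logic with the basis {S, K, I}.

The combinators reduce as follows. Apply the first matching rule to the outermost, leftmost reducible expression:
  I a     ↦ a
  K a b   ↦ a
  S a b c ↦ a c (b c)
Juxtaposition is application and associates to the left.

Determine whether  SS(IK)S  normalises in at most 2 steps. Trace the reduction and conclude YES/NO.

  start: SS(IK)S
  →1  SS(IKS)
  →2  SS(KS)

Answer: YES — reaches normal form SS(KS) in 2 ≤ 2 steps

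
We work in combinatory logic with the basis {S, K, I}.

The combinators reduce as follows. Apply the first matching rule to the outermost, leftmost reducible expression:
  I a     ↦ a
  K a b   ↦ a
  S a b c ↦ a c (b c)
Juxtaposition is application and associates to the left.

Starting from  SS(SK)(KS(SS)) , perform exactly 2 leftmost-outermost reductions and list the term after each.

Answer: after 2 steps: SS(SK(KS(SS)))

Working:
  start: SS(SK)(KS(SS))
  →1  S(KS(SS))(SK(KS(SS)))
  →2  SS(SK(KS(SS)))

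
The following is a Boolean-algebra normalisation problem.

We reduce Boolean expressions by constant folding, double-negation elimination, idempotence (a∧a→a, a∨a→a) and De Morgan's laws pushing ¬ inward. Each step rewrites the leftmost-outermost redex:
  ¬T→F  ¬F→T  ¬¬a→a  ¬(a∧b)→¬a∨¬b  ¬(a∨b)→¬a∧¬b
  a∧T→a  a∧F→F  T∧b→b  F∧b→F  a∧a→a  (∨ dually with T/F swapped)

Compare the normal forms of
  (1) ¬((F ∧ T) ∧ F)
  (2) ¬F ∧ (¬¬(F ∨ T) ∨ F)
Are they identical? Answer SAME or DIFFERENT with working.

Term A:
  start: ¬((F ∧ T) ∧ F)
  →1  ¬(F ∧ T) ∨ ¬F
  →2  (¬F ∨ ¬T) ∨ ¬F
  →3  (T ∨ ¬T) ∨ ¬F
  →4  T ∨ ¬F
  →5  T

Term B:
  start: ¬F ∧ (¬¬(F ∨ T) ∨ F)
  →1  T ∧ (¬¬(F ∨ T) ∨ F)
  →2  ¬¬(F ∨ T) ∨ F
  →3  ¬¬(F ∨ T)
  →4  F ∨ T
  →5  T

Answer: SAME — A ⇓ T, B ⇓ T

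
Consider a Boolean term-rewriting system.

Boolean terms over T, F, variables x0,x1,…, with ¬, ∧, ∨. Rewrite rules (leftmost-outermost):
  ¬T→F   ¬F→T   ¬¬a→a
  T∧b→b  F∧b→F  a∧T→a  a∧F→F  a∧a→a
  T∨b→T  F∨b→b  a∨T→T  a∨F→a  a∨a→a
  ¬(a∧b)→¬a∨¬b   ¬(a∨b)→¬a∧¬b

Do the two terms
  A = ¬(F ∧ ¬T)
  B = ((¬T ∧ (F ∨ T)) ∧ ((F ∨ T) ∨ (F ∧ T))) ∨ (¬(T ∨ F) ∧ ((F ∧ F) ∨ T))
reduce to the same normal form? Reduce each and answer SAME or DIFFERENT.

Term A:
  start: ¬(F ∧ ¬T)
  →1  ¬F ∨ ¬¬T
  →2  T ∨ ¬¬T
  →3  T

Term B:
  start: ((¬T ∧ (F ∨ T)) ∧ ((F ∨ T) ∨ (F ∧ T))) ∨ (¬(T ∨ F) ∧ ((F ∧ F) ∨ T))
  →1  ((F ∧ (F ∨ T)) ∧ ((F ∨ T) ∨ (F ∧ T))) ∨ (¬(T ∨ F) ∧ ((F ∧ F) ∨ T))
  →2  (F ∧ ((F ∨ T) ∨ (F ∧ T))) ∨ (¬(T ∨ F) ∧ ((F ∧ F) ∨ T))
  →3  F ∨ (¬(T ∨ F) ∧ ((F ∧ F) ∨ T))
  →4  ¬(T ∨ F) ∧ ((F ∧ F) ∨ T)
  →5  (¬T ∧ ¬F) ∧ ((F ∧ F) ∨ T)
  →6  (F ∧ ¬F) ∧ ((F ∧ F) ∨ T)
  →7  F ∧ ((F ∧ F) ∨ T)
  →8  F

Answer: DIFFERENT — A ⇓ T, B ⇓ F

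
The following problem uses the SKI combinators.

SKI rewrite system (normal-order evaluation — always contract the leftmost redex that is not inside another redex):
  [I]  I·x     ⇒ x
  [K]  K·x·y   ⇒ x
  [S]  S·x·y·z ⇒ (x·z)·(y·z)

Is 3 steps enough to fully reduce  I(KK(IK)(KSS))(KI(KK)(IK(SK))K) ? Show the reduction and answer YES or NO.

  start: I(KK(IK)(KSS))(KI(KK)(IK(SK))K)
  step 1: KK(IK)(KSS)(KI(KK)(IK(SK))K)
  step 2: K(KSS)(KI(KK)(IK(SK))K)
  step 3: KSS

Answer: NO — after 3 steps the term is KSS, not yet normal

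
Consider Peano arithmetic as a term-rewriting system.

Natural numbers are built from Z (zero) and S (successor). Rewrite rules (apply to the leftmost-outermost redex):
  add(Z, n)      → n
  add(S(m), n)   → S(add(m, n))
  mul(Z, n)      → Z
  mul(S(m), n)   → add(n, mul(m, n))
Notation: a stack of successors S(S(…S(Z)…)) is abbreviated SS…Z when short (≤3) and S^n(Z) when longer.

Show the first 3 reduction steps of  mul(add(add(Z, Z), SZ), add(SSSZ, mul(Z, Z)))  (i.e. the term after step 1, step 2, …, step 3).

  start: mul(add(add(Z, Z), SZ), add(SSSZ, mul(Z, Z)))
  [1] mul(add(Z, SZ), add(SSSZ, mul(Z, Z)))
  [2] mul(SZ, add(SSSZ, mul(Z, Z)))
  [3] add(add(SSSZ, mul(Z, Z)), mul(Z, add(SSSZ, mul(Z, Z))))

Answer: after 3 steps: add(add(SSSZ, mul(Z, Z)), mul(Z, add(SSSZ, mul(Z, Z))))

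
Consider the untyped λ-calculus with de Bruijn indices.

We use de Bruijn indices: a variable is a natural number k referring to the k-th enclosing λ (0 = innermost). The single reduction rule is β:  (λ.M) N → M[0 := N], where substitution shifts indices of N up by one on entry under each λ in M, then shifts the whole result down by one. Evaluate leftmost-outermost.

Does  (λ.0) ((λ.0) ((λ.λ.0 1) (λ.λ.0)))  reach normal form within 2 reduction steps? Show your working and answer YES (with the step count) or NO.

Answer: NO — after 2 steps the term is (λ.λ.0 1) (λ.λ.0), not yet normal

Reduction:
  start: (λ.0) ((λ.0) ((λ.λ.0 1) (λ.λ.0)))
  →1  (λ.0) ((λ.λ.0 1) (λ.λ.0))
  →2  (λ.λ.0 1) (λ.λ.0)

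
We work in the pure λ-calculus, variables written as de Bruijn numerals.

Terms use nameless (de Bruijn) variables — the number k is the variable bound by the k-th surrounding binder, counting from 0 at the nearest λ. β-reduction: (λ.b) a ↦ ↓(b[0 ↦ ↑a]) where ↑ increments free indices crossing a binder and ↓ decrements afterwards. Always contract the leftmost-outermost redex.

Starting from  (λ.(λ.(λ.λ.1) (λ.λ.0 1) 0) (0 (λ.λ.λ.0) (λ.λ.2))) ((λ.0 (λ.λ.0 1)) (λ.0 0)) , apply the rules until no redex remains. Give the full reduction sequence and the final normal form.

  start: (λ.(λ.(λ.λ.1) (λ.λ.0 1) 0) (0 (λ.λ.λ.0) (λ.λ.2))) ((λ.0 (λ.λ.0 1)) (λ.0 0))
  step 1: (λ.(λ.λ.1) (λ.λ.0 1) 0) ((λ.0 (λ.λ.0 1)) (λ.0 0) (λ.λ.λ.0) (λ.λ.(λ.0 (λ.λ.0 1)) (λ.0 0)))
  step 2: (λ.λ.1) (λ.λ.0 1) ((λ.0 (λ.λ.0 1)) (λ.0 0) (λ.λ.λ.0) (λ.λ.(λ.0 (λ.λ.0 1)) (λ.0 0)))
  step 3: (λ.λ.λ.0 1) ((λ.0 (λ.λ.0 1)) (λ.0 0) (λ.λ.λ.0) (λ.λ.(λ.0 (λ.λ.0 1)) (λ.0 0)))
  step 4: λ.λ.0 1

Answer: normal form = λ.λ.0 1  (in 4 steps)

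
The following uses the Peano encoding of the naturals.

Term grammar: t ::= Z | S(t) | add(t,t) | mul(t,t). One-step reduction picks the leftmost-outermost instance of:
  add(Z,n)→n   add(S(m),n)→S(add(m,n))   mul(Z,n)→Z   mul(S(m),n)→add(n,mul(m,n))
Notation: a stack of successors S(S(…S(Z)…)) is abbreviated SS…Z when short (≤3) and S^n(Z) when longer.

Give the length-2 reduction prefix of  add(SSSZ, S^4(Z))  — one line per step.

  start: add(SSSZ, S^4(Z))
  [1] S(add(SSZ, S^4(Z)))
  [2] S(S(add(SZ, S^4(Z))))

Answer: after 2 steps: S(S(add(SZ, S^4(Z))))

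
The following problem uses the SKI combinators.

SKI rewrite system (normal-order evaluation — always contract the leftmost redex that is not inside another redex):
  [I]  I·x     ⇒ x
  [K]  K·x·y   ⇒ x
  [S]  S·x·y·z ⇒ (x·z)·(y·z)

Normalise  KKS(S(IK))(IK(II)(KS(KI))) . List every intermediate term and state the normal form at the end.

  start: KKS(S(IK))(IK(II)(KS(KI)))
  [1] K(S(IK))(IK(II)(KS(KI)))
  [2] S(IK)
  [3] SK

Answer: normal form = SK  (in 3 steps)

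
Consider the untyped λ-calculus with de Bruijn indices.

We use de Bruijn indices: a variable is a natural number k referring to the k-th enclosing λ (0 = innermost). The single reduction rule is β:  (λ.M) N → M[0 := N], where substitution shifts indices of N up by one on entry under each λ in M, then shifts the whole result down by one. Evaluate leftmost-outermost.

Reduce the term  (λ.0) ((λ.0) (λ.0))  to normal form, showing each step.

Answer: normal form = λ.0  (in 2 steps)

Reduction:
  start: (λ.0) ((λ.0) (λ.0))
  [1] (λ.0) (λ.0)
  [2] λ.0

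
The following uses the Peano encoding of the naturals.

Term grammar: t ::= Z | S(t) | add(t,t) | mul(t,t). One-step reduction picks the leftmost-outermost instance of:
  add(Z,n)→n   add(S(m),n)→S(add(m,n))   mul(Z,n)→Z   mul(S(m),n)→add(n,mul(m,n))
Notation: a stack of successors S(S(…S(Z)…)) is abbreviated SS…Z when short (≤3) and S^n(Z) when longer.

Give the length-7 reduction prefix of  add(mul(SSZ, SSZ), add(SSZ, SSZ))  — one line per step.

Answer: after 7 steps: S(S(add(add(SSZ, mul(Z, SSZ)), add(SSZ, SSZ))))

Derivation:
  start: add(mul(SSZ, SSZ), add(SSZ, SSZ))
  [1] add(add(SSZ, mul(SZ, SSZ)), add(SSZ, SSZ))
  [2] add(S(add(SZ, mul(SZ, SSZ))), add(SSZ, SSZ))
  [3] S(add(add(SZ, mul(SZ, SSZ)), add(SSZ, SSZ)))
  [4] S(add(S(add(Z, mul(SZ, SSZ))), add(SSZ, SSZ)))
  [5] S(S(add(add(Z, mul(SZ, SSZ)), add(SSZ, SSZ))))
  [6] S(S(add(mul(SZ, SSZ), add(SSZ, SSZ))))
  [7] S(S(add(add(SSZ, mul(Z, SSZ)), add(SSZ, SSZ))))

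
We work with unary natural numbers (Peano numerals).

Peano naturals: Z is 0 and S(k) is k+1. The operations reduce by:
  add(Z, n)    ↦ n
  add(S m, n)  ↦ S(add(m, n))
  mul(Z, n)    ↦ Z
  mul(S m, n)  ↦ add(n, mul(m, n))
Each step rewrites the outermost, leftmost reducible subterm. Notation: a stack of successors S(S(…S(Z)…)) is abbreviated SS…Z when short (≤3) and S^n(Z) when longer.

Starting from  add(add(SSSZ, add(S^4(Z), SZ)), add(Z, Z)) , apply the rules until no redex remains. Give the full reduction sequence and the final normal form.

Answer: normal form = S^8(Z)  (in 19 steps)

Working:
  start: add(add(SSSZ, add(S^4(Z), SZ)), add(Z, Z))
  step 1: add(S(add(SSZ, add(S^4(Z), SZ))), add(Z, Z))
  step 2: S(add(add(SSZ, add(S^4(Z), SZ)), add(Z, Z)))
  step 3: S(add(S(add(SZ, add(S^4(Z), SZ))), add(Z, Z)))
  step 4: S(S(add(add(SZ, add(S^4(Z), SZ)), add(Z, Z))))
  step 5: S(S(add(S(add(Z, add(S^4(Z), SZ))), add(Z, Z))))
  step 6: S(S(S(add(add(Z, add(S^4(Z), SZ)), add(Z, Z)))))
  step 7: S(S(S(add(add(S^4(Z), SZ), add(Z, Z)))))
  step 8: S(S(S(add(S(add(SSSZ, SZ)), add(Z, Z)))))
  step 9: S(S(S(S(add(add(SSSZ, SZ), add(Z, Z))))))
  step 10: S(S(S(S(add(S(add(SSZ, SZ)), add(Z, Z))))))
  step 11: S(S(S(S(S(add(add(SSZ, SZ), add(Z, Z)))))))
  step 12: S(S(S(S(S(add(S(add(SZ, SZ)), add(Z, Z)))))))
  step 13: S(S(S(S(S(S(add(add(SZ, SZ), add(Z, Z))))))))
  step 14: S(S(S(S(S(S(add(S(add(Z, SZ)), add(Z, Z))))))))
  step 15: S(S(S(S(S(S(S(add(add(Z, SZ), add(Z, Z)))))))))
  step 16: S(S(S(S(S(S(S(add(SZ, add(Z, Z)))))))))
  step 17: S(S(S(S(S(S(S(S(add(Z, add(Z, Z))))))))))
  step 18: S(S(S(S(S(S(S(S(add(Z, Z)))))))))
  step 19: S^8(Z)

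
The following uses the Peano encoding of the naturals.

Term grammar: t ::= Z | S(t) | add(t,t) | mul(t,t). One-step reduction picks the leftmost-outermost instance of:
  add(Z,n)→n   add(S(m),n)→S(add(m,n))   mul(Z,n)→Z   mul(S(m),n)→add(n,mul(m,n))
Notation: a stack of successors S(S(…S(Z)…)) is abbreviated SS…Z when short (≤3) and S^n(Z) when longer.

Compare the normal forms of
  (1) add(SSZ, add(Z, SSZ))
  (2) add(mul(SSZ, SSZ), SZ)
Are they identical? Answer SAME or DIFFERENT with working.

Answer: DIFFERENT — A ⇓ S^4(Z), B ⇓ S^5(Z)

Working:
Term A:
  start: add(SSZ, add(Z, SSZ))
  [1] S(add(SZ, add(Z, SSZ)))
  [2] S(S(add(Z, add(Z, SSZ))))
  [3] S(S(add(Z, SSZ)))
  [4] S^4(Z)

Term B:
  start: add(mul(SSZ, SSZ), SZ)
  [1] add(add(SSZ, mul(SZ, SSZ)), SZ)
  [2] add(S(add(SZ, mul(SZ, SSZ))), SZ)
  [3] S(add(add(SZ, mul(SZ, SSZ)), SZ))
  [4] S(add(S(add(Z, mul(SZ, SSZ))), SZ))
  [5] S(S(add(add(Z, mul(SZ, SSZ)), SZ)))
  [6] S(S(add(mul(SZ, SSZ), SZ)))
  [7] S(S(add(add(SSZ, mul(Z, SSZ)), SZ)))
  [8] S(S(add(S(add(SZ, mul(Z, SSZ))), SZ)))
  [9] S(S(S(add(add(SZ, mul(Z, SSZ)), SZ))))
  [10] S(S(S(add(S(add(Z, mul(Z, SSZ))), SZ))))
  [11] S(S(S(S(add(add(Z, mul(Z, SSZ)), SZ)))))
  [12] S(S(S(S(add(mul(Z, SSZ), SZ)))))
  [13] S(S(S(S(add(Z, SZ)))))
  [14] S^5(Z)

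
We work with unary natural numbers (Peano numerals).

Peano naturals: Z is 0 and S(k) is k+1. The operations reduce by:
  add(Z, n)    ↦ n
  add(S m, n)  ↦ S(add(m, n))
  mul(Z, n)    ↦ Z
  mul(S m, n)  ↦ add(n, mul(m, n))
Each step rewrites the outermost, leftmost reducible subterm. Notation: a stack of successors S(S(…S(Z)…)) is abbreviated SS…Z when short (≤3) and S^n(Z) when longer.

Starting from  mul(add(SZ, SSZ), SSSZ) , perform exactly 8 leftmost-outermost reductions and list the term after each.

  start: mul(add(SZ, SSZ), SSSZ)
  [1] mul(S(add(Z, SSZ)), SSSZ)
  [2] add(SSSZ, mul(add(Z, SSZ), SSSZ))
  [3] S(add(SSZ, mul(add(Z, SSZ), SSSZ)))
  [4] S(S(add(SZ, mul(add(Z, SSZ), SSSZ))))
  [5] S(S(S(add(Z, mul(add(Z, SSZ), SSSZ)))))
  [6] S(S(S(mul(add(Z, SSZ), SSSZ))))
  [7] S(S(S(mul(SSZ, SSSZ))))
  [8] S(S(S(add(SSSZ, mul(SZ, SSSZ)))))

Answer: after 8 steps: S(S(S(add(SSSZ, mul(SZ, SSSZ)))))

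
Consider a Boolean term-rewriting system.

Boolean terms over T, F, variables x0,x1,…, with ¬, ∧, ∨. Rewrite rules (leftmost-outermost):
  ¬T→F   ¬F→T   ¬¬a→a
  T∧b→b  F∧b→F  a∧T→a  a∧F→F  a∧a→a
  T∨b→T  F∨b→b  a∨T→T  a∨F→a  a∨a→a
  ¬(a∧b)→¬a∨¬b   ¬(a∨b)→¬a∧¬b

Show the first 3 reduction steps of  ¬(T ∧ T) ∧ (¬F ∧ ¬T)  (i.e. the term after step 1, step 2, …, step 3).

Answer: after 3 steps: F ∧ (¬F ∧ ¬T)

Derivation:
  start: ¬(T ∧ T) ∧ (¬F ∧ ¬T)
  step 1: (¬T ∨ ¬T) ∧ (¬F ∧ ¬T)
  step 2: ¬T ∧ (¬F ∧ ¬T)
  step 3: F ∧ (¬F ∧ ¬T)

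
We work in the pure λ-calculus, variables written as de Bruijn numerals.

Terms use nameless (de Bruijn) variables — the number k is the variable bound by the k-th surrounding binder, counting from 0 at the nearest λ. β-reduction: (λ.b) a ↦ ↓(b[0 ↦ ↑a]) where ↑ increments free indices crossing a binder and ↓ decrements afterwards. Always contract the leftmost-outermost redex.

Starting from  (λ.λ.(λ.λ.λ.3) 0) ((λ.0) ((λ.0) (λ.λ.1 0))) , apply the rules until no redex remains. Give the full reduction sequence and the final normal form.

Answer: normal form = λ.λ.λ.2  (in 2 steps)

Working:
  start: (λ.λ.(λ.λ.λ.3) 0) ((λ.0) ((λ.0) (λ.λ.1 0)))
  step 1: λ.(λ.λ.λ.3) 0
  step 2: λ.λ.λ.2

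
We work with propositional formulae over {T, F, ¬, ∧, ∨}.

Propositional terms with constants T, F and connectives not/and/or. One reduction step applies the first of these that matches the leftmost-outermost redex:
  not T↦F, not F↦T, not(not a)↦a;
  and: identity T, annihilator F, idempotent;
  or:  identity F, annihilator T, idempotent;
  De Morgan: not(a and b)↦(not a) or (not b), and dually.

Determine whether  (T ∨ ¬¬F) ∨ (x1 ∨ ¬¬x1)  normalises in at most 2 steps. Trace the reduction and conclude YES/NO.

Answer: YES — reaches normal form T in 2 ≤ 2 steps

Reduction:
  start: (T ∨ ¬¬F) ∨ (x1 ∨ ¬¬x1)
  →1  T ∨ (x1 ∨ ¬¬x1)
  →2  T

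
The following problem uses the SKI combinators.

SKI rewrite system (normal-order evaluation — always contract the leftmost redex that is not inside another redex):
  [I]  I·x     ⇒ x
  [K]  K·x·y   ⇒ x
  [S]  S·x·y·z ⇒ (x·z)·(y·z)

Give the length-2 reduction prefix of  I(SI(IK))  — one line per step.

Answer: after 2 steps: SIK

Reduction:
  start: I(SI(IK))
  step 1: SI(IK)
  step 2: SIK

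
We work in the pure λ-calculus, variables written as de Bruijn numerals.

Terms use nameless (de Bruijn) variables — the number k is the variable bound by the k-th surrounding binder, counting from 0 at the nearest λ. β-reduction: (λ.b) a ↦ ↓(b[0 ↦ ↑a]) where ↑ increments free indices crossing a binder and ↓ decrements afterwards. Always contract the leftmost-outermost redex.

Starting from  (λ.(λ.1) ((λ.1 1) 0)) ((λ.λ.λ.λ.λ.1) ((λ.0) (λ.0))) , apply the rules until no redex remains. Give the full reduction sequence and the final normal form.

  start: (λ.(λ.1) ((λ.1 1) 0)) ((λ.λ.λ.λ.λ.1) ((λ.0) (λ.0)))
  →1  (λ.(λ.λ.λ.λ.λ.1) ((λ.0) (λ.0))) ((λ.(λ.λ.λ.λ.λ.1) ((λ.0) (λ.0)) ((λ.λ.λ.λ.λ.1) ((λ.0) (λ.0)))) ((λ.λ.λ.λ.λ.1) ((λ.0) (λ.0))))
  →2  (λ.λ.λ.λ.λ.1) ((λ.0) (λ.0))
  →3  λ.λ.λ.λ.1

Answer: normal form = λ.λ.λ.λ.1  (in 3 steps)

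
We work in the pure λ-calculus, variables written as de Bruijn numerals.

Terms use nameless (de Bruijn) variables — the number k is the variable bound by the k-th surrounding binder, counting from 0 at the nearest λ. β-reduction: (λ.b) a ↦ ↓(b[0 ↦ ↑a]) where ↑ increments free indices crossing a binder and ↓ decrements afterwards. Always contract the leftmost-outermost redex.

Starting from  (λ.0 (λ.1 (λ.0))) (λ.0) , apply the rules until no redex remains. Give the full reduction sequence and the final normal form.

Answer: normal form = λ.λ.0  (in 3 steps)

Derivation:
  start: (λ.0 (λ.1 (λ.0))) (λ.0)
  step 1: (λ.0) (λ.(λ.0) (λ.0))
  step 2: λ.(λ.0) (λ.0)
  step 3: λ.λ.0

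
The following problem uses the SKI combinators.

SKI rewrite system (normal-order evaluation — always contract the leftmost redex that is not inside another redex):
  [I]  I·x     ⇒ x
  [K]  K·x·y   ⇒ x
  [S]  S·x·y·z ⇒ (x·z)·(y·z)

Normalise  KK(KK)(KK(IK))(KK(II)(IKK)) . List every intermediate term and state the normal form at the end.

  start: KK(KK)(KK(IK))(KK(II)(IKK))
  step 1: K(KK(IK))(KK(II)(IKK))
  step 2: KK(IK)
  step 3: K

Answer: normal form = K  (in 3 steps)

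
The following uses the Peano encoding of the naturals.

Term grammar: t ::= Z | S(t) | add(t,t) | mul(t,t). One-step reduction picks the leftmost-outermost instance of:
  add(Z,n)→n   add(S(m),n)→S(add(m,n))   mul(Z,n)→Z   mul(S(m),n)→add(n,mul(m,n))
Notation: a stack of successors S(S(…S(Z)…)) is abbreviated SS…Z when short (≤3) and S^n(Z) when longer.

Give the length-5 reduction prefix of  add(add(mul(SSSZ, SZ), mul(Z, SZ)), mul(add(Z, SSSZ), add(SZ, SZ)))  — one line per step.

  start: add(add(mul(SSSZ, SZ), mul(Z, SZ)), mul(add(Z, SSSZ), add(SZ, SZ)))
  [1] add(add(add(SZ, mul(SSZ, SZ)), mul(Z, SZ)), mul(add(Z, SSSZ), add(SZ, SZ)))
  [2] add(add(S(add(Z, mul(SSZ, SZ))), mul(Z, SZ)), mul(add(Z, SSSZ), add(SZ, SZ)))
  [3] add(S(add(add(Z, mul(SSZ, SZ)), mul(Z, SZ))), mul(add(Z, SSSZ), add(SZ, SZ)))
  [4] S(add(add(add(Z, mul(SSZ, SZ)), mul(Z, SZ)), mul(add(Z, SSSZ), add(SZ, SZ))))
  [5] S(add(add(mul(SSZ, SZ), mul(Z, SZ)), mul(add(Z, SSSZ), add(SZ, SZ))))

Answer: after 5 steps: S(add(add(mul(SSZ, SZ), mul(Z, SZ)), mul(add(Z, SSSZ), add(SZ, SZ))))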